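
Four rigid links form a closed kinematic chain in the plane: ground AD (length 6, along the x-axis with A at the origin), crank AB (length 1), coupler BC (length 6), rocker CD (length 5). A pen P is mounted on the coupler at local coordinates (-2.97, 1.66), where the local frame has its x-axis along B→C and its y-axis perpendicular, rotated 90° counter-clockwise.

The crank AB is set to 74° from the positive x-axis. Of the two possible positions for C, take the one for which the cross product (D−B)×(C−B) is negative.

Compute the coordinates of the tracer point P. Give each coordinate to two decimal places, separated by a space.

0.21 4.36

A=(0,0), D=(6.00,0)
B = A + 1.00·(cos74°, sin74°) = (0.2756, 0.9613)
|BD| = 5.8045
circle(B,6.00) ∩ circle(D,5.00): a=3.8498, h=4.6021
  candidates: C₊=(4.8344,4.8622) cross=26.713; C₋=(3.3101,-4.2148) cross=-26.713
  mode - wants cross < 0 → take C=(3.3101,-4.2148) (cross=-26.713)
ex = (C−B)/|BC| = (0.5058,-0.8627); ey = (0.8627,0.5058)
P = B + -2.97·ex + 1.66·ey = (0.2056,4.3630)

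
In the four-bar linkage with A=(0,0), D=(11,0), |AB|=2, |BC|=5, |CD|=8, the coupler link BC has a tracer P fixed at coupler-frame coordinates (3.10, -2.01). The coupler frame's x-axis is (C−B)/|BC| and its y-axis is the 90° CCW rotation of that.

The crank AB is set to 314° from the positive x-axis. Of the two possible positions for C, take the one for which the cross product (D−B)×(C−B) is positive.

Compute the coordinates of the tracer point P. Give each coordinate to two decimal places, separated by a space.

4.56 0.45

A=(0,0), D=(11.00,0)
B = A + 2.00·(cos314°, sin314°) = (1.3893, -1.4387)
|BD| = 9.7178
circle(B,5.00) ∩ circle(D,8.00): a=2.8523, h=4.1067
  candidates: C₊=(3.6022,3.0450) cross=39.908; C₋=(4.8181,-5.0778) cross=-39.908
  mode + wants cross > 0 → take C=(3.6022,3.0450) (cross=39.908)
ex = (C−B)/|BC| = (0.4426,0.8967); ey = (-0.8967,0.4426)
P = B + 3.10·ex + -2.01·ey = (4.5637,0.4516)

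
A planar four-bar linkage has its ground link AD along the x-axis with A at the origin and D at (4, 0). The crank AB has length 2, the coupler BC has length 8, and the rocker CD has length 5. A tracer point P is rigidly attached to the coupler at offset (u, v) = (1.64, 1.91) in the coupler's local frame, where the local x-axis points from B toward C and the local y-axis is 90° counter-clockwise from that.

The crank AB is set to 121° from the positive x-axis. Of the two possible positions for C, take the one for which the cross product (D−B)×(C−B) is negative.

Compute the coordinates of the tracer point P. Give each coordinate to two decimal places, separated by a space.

A=(0,0), D=(4.00,0)
B = A + 2.00·(cos121°, sin121°) = (-1.0301, 1.7143)
|BD| = 5.3142
circle(B,8.00) ∩ circle(D,5.00): a=6.3265, h=4.8964
  candidates: C₊=(6.5378,4.3081) cross=26.021; C₋=(3.3786,-4.9612) cross=-26.021
  mode - wants cross < 0 → take C=(3.3786,-4.9612) (cross=-26.021)
ex = (C−B)/|BC| = (0.5511,-0.8344); ey = (0.8344,0.5511)
P = B + 1.64·ex + 1.91·ey = (1.4675,1.3984)

1.47 1.40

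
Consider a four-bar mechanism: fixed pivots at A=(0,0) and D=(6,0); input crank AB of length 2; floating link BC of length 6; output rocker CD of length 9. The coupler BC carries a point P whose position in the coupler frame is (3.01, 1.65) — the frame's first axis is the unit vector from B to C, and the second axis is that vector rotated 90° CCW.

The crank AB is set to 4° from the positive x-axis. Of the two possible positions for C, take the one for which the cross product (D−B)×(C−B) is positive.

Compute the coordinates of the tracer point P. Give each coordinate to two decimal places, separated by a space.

A=(0,0), D=(6.00,0)
B = A + 2.00·(cos4°, sin4°) = (1.9951, 0.1395)
|BD| = 4.0073
circle(B,6.00) ∩ circle(D,9.00): a=-3.6111, h=4.7917
  candidates: C₊=(-1.4470,5.0540) cross=19.202; C₋=(-1.7806,-4.5235) cross=-19.202
  mode + wants cross > 0 → take C=(-1.4470,5.0540) (cross=19.202)
ex = (C−B)/|BC| = (-0.5737,0.8191); ey = (-0.8191,-0.5737)
P = B + 3.01·ex + 1.65·ey = (-1.0831,1.6584)

-1.08 1.66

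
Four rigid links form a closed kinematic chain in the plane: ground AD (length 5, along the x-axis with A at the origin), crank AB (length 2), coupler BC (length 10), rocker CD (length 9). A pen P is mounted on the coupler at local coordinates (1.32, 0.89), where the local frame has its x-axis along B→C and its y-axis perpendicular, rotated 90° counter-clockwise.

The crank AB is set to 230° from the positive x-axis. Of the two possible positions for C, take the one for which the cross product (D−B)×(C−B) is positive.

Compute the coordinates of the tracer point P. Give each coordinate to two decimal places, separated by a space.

A=(0,0), D=(5.00,0)
B = A + 2.00·(cos230°, sin230°) = (-1.2856, -1.5321)
|BD| = 6.4696
circle(B,10.00) ∩ circle(D,9.00): a=4.7032, h=8.8250
  candidates: C₊=(1.1940,8.1556) cross=57.094; C₋=(5.3737,-8.9922) cross=-57.094
  mode + wants cross > 0 → take C=(1.1940,8.1556) (cross=57.094)
ex = (C−B)/|BC| = (0.2480,0.9688); ey = (-0.9688,0.2480)
P = B + 1.32·ex + 0.89·ey = (-1.8205,-0.0326)

-1.82 -0.03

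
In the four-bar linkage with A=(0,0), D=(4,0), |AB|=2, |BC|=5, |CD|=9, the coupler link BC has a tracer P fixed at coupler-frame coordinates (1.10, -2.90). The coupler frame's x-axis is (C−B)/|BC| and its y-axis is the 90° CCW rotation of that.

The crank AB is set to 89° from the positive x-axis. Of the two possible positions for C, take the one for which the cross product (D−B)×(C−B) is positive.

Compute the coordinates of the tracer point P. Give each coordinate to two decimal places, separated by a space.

A=(0,0), D=(4.00,0)
B = A + 2.00·(cos89°, sin89°) = (0.0349, 1.9997)
|BD| = 4.4408
circle(B,5.00) ∩ circle(D,9.00): a=-4.0848, h=2.8835
  candidates: C₊=(-2.3138,6.4137) cross=12.805; C₋=(-4.9107,1.2644) cross=-12.805
  mode + wants cross > 0 → take C=(-2.3138,6.4137) (cross=12.805)
ex = (C−B)/|BC| = (-0.4697,0.8828); ey = (-0.8828,-0.4697)
P = B + 1.10·ex + -2.90·ey = (2.0783,4.3330)

2.08 4.33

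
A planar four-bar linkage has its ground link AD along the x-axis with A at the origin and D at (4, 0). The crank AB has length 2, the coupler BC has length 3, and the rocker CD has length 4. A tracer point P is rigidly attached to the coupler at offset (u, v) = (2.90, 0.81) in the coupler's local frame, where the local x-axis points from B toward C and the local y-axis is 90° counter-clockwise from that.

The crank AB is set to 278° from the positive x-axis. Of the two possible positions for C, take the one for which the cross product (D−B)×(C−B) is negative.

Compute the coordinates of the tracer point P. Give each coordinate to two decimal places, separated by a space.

A=(0,0), D=(4.00,0)
B = A + 2.00·(cos278°, sin278°) = (0.2783, -1.9805)
|BD| = 4.2158
circle(B,3.00) ∩ circle(D,4.00): a=1.2777, h=2.7143
  candidates: C₊=(0.1311,1.0159) cross=11.443; C₋=(2.6814,-3.7764) cross=-11.443
  mode - wants cross < 0 → take C=(2.6814,-3.7764) (cross=-11.443)
ex = (C−B)/|BC| = (0.8010,-0.5986); ey = (0.5986,0.8010)
P = B + 2.90·ex + 0.81·ey = (3.0862,-3.0677)

3.09 -3.07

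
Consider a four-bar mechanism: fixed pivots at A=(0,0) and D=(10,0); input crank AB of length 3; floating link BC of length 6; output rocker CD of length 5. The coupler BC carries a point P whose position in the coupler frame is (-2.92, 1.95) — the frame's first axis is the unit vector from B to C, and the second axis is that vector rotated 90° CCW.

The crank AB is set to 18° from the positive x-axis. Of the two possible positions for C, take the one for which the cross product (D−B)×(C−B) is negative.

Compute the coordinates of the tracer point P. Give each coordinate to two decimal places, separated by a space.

2.51 4.42

A=(0,0), D=(10.00,0)
B = A + 3.00·(cos18°, sin18°) = (2.8532, 0.9271)
|BD| = 7.2067
circle(B,6.00) ∩ circle(D,5.00): a=4.3665, h=4.1150
  candidates: C₊=(7.7128,4.4462) cross=29.656; C₋=(6.6541,-3.7155) cross=-29.656
  mode - wants cross < 0 → take C=(6.6541,-3.7155) (cross=-29.656)
ex = (C−B)/|BC| = (0.6335,-0.7738); ey = (0.7738,0.6335)
P = B + -2.92·ex + 1.95·ey = (2.5122,4.4217)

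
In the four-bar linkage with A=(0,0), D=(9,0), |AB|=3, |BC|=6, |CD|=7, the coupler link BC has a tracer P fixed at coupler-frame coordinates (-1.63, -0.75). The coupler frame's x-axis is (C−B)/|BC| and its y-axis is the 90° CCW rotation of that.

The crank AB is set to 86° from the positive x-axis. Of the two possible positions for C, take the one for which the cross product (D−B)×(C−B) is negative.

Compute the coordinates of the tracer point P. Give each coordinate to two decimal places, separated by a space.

-1.10 4.22

A=(0,0), D=(9.00,0)
B = A + 3.00·(cos86°, sin86°) = (0.2093, 2.9927)
|BD| = 9.2862
circle(B,6.00) ∩ circle(D,7.00): a=3.9431, h=4.5224
  candidates: C₊=(5.3995,6.0030) cross=41.995; C₋=(2.4846,-2.5592) cross=-41.995
  mode - wants cross < 0 → take C=(2.4846,-2.5592) (cross=-41.995)
ex = (C−B)/|BC| = (0.3792,-0.9253); ey = (0.9253,0.3792)
P = B + -1.63·ex + -0.75·ey = (-1.1028,4.2165)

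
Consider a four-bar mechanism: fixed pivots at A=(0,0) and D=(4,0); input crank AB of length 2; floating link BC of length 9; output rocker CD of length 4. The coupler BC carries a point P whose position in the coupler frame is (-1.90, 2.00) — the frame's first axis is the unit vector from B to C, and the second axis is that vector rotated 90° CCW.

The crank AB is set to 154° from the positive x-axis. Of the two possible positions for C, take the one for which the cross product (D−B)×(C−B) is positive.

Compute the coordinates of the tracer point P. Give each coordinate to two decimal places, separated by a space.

A=(0,0), D=(4.00,0)
B = A + 2.00·(cos154°, sin154°) = (-1.7976, 0.8767)
|BD| = 5.8635
circle(B,9.00) ∩ circle(D,4.00): a=8.4745, h=3.0303
  candidates: C₊=(7.0348,2.6058) cross=17.768; C₋=(6.1285,-3.3866) cross=-17.768
  mode + wants cross > 0 → take C=(7.0348,2.6058) (cross=17.768)
ex = (C−B)/|BC| = (0.9814,0.1921); ey = (-0.1921,0.9814)
P = B + -1.90·ex + 2.00·ey = (-4.0464,2.4745)

-4.05 2.47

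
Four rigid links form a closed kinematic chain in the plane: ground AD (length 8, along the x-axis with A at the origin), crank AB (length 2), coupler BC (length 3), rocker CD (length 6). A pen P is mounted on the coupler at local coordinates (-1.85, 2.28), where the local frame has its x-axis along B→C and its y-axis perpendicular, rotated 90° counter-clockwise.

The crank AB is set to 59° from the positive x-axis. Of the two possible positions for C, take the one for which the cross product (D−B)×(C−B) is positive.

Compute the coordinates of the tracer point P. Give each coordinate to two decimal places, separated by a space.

-1.87 2.20

A=(0,0), D=(8.00,0)
B = A + 2.00·(cos59°, sin59°) = (1.0301, 1.7143)
|BD| = 7.1777
circle(B,3.00) ∩ circle(D,6.00): a=1.7080, h=2.4663
  candidates: C₊=(3.2777,3.7013) cross=17.702; C₋=(2.0996,-1.0886) cross=-17.702
  mode + wants cross > 0 → take C=(3.2777,3.7013) (cross=17.702)
ex = (C−B)/|BC| = (0.7492,0.6623); ey = (-0.6623,0.7492)
P = B + -1.85·ex + 2.28·ey = (-1.8661,2.1972)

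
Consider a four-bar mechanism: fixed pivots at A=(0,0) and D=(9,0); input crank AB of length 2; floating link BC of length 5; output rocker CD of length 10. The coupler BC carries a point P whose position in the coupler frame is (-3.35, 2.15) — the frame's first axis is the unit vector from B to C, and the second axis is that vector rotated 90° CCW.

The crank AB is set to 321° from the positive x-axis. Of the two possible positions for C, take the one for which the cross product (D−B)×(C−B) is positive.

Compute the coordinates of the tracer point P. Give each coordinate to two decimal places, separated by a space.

A=(0,0), D=(9.00,0)
B = A + 2.00·(cos321°, sin321°) = (1.5543, -1.2586)
|BD| = 7.5513
circle(B,5.00) ∩ circle(D,10.00): a=-1.1903, h=4.8562
  candidates: C₊=(-0.4288,3.3313) cross=36.671; C₋=(1.1900,-6.2454) cross=-36.671
  mode + wants cross > 0 → take C=(-0.4288,3.3313) (cross=36.671)
ex = (C−B)/|BC| = (-0.3966,0.9180); ey = (-0.9180,-0.3966)
P = B + -3.35·ex + 2.15·ey = (0.9093,-5.1866)

0.91 -5.19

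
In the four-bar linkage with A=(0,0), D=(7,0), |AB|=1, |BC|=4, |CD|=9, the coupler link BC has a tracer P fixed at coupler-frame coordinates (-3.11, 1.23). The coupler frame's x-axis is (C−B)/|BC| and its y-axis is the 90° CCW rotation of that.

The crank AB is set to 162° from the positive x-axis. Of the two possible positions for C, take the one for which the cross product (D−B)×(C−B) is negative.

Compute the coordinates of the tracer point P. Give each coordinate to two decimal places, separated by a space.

A=(0,0), D=(7.00,0)
B = A + 1.00·(cos162°, sin162°) = (-0.9511, 0.3090)
|BD| = 7.9571
circle(B,4.00) ∩ circle(D,9.00): a=-0.1059, h=3.9986
  candidates: C₊=(-0.9016,4.3087) cross=31.817; C₋=(-1.2122,-3.6825) cross=-31.817
  mode - wants cross < 0 → take C=(-1.2122,-3.6825) (cross=-31.817)
ex = (C−B)/|BC| = (-0.0653,-0.9979); ey = (0.9979,-0.0653)
P = B + -3.11·ex + 1.23·ey = (0.4793,3.3321)

0.48 3.33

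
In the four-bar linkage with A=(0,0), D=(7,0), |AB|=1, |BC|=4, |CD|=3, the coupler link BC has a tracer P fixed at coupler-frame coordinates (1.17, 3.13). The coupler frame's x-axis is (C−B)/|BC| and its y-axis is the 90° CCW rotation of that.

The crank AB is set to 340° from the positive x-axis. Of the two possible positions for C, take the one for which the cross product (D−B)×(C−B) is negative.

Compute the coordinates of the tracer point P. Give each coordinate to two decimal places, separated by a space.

3.21 2.11

A=(0,0), D=(7.00,0)
B = A + 1.00·(cos340°, sin340°) = (0.9397, -0.3420)
|BD| = 6.0700
circle(B,4.00) ∩ circle(D,3.00): a=3.6116, h=1.7194
  candidates: C₊=(4.4487,1.5782) cross=10.437; C₋=(4.6424,-1.8552) cross=-10.437
  mode - wants cross < 0 → take C=(4.6424,-1.8552) (cross=-10.437)
ex = (C−B)/|BC| = (0.9257,-0.3783); ey = (0.3783,0.9257)
P = B + 1.17·ex + 3.13·ey = (3.2068,2.1128)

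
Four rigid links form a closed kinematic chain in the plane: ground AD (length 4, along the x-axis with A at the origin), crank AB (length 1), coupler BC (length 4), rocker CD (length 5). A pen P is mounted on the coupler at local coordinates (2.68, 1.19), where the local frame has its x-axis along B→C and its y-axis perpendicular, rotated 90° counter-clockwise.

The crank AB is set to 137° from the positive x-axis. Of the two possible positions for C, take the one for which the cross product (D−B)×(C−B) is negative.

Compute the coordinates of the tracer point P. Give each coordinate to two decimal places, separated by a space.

A=(0,0), D=(4.00,0)
B = A + 1.00·(cos137°, sin137°) = (-0.7314, 0.6820)
|BD| = 4.7803
circle(B,4.00) ∩ circle(D,5.00): a=1.4488, h=3.7284
  candidates: C₊=(1.2345,4.1656) cross=17.823; C₋=(0.1706,-3.2150) cross=-17.823
  mode - wants cross < 0 → take C=(0.1706,-3.2150) (cross=-17.823)
ex = (C−B)/|BC| = (0.2255,-0.9742); ey = (0.9742,0.2255)
P = B + 2.68·ex + 1.19·ey = (1.0323,-1.6606)

1.03 -1.66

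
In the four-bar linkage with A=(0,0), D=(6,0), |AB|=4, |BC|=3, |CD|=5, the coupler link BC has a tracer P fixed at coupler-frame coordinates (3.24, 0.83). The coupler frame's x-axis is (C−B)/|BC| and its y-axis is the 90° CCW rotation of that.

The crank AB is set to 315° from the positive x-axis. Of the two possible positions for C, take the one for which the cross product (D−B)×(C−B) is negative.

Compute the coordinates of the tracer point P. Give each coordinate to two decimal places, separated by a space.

5.75 -4.46

A=(0,0), D=(6.00,0)
B = A + 4.00·(cos315°, sin315°) = (2.8284, -2.8284)
|BD| = 4.2496
circle(B,3.00) ∩ circle(D,5.00): a=0.2422, h=2.9902
  candidates: C₊=(1.0190,-0.4355) cross=12.707; C₋=(4.9994,-4.8989) cross=-12.707
  mode - wants cross < 0 → take C=(4.9994,-4.8989) (cross=-12.707)
ex = (C−B)/|BC| = (0.7237,-0.6901); ey = (0.6901,0.7237)
P = B + 3.24·ex + 0.83·ey = (5.7459,-4.4639)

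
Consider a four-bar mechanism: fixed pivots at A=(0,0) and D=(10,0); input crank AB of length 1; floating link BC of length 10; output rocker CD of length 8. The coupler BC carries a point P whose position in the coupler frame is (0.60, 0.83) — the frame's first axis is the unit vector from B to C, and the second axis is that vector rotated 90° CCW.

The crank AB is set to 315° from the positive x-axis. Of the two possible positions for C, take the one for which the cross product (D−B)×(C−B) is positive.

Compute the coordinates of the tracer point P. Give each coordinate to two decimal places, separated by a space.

0.40 0.27

A=(0,0), D=(10.00,0)
B = A + 1.00·(cos315°, sin315°) = (0.7071, -0.7071)
|BD| = 9.3198
circle(B,10.00) ∩ circle(D,8.00): a=6.5913, h=7.5203
  candidates: C₊=(6.7088,7.2916) cross=70.088; C₋=(7.8499,-7.7057) cross=-70.088
  mode + wants cross > 0 → take C=(6.7088,7.2916) (cross=70.088)
ex = (C−B)/|BC| = (0.6002,0.7999); ey = (-0.7999,0.6002)
P = B + 0.60·ex + 0.83·ey = (0.4033,0.2710)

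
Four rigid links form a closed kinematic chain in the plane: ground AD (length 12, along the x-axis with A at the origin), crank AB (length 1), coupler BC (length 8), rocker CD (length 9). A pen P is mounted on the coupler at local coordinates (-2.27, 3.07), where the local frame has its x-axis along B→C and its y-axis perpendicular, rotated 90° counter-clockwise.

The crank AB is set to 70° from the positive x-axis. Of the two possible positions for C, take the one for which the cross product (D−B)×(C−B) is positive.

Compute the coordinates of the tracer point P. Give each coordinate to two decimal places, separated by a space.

A=(0,0), D=(12.00,0)
B = A + 1.00·(cos70°, sin70°) = (0.3420, 0.9397)
|BD| = 11.6958
circle(B,8.00) ∩ circle(D,9.00): a=5.1211, h=6.1461
  candidates: C₊=(5.9404,6.6544) cross=71.883; C₋=(4.9528,-5.5979) cross=-71.883
  mode + wants cross > 0 → take C=(5.9404,6.6544) (cross=71.883)
ex = (C−B)/|BC| = (0.6998,0.7143); ey = (-0.7143,0.6998)
P = B + -2.27·ex + 3.07·ey = (-3.4395,1.4665)

-3.44 1.47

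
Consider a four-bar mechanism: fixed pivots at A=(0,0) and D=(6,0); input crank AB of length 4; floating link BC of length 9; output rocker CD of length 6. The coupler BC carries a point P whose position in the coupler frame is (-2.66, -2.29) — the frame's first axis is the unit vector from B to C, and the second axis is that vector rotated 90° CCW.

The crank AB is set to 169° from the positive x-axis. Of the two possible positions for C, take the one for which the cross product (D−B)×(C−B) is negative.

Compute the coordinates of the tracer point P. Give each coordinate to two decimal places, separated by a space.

A=(0,0), D=(6.00,0)
B = A + 4.00·(cos169°, sin169°) = (-3.9265, 0.7632)
|BD| = 9.9558
circle(B,9.00) ∩ circle(D,6.00): a=7.2379, h=5.3491
  candidates: C₊=(3.7002,5.5417) cross=53.255; C₋=(2.8800,-5.1250) cross=-53.255
  mode - wants cross < 0 → take C=(2.8800,-5.1250) (cross=-53.255)
ex = (C−B)/|BC| = (0.7563,-0.6542); ey = (0.6542,0.7563)
P = B + -2.66·ex + -2.29·ey = (-7.4364,0.7717)

-7.44 0.77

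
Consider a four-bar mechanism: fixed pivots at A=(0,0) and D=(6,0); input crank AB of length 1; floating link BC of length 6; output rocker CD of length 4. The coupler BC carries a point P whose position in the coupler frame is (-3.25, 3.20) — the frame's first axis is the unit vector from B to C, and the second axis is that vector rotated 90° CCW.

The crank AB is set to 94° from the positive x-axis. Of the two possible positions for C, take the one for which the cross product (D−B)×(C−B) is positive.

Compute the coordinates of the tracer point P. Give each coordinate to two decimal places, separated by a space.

A=(0,0), D=(6.00,0)
B = A + 1.00·(cos94°, sin94°) = (-0.0698, 0.9976)
|BD| = 6.1512
circle(B,6.00) ∩ circle(D,4.00): a=4.7013, h=3.7280
  candidates: C₊=(5.1739,3.9138) cross=22.931; C₋=(3.9647,-3.4435) cross=-22.931
  mode + wants cross > 0 → take C=(5.1739,3.9138) (cross=22.931)
ex = (C−B)/|BC| = (0.8739,0.4860); ey = (-0.4860,0.8739)
P = B + -3.25·ex + 3.20·ey = (-4.4654,2.2146)

-4.47 2.21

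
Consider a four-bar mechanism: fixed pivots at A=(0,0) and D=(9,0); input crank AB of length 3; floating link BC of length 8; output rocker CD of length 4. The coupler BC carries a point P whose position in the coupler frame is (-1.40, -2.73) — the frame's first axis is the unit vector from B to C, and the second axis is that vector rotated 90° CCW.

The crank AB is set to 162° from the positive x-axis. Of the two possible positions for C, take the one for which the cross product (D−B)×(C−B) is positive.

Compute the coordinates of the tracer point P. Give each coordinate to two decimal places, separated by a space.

-4.20 -1.83

A=(0,0), D=(9.00,0)
B = A + 3.00·(cos162°, sin162°) = (-2.8532, 0.9271)
|BD| = 11.8894
circle(B,8.00) ∩ circle(D,4.00): a=7.9633, h=0.7655
  candidates: C₊=(5.1456,1.0693) cross=9.101; C₋=(5.0262,-0.4570) cross=-9.101
  mode + wants cross > 0 → take C=(5.1456,1.0693) (cross=9.101)
ex = (C−B)/|BC| = (0.9998,0.0178); ey = (-0.0178,0.9998)
P = B + -1.40·ex + -2.73·ey = (-4.2044,-1.8274)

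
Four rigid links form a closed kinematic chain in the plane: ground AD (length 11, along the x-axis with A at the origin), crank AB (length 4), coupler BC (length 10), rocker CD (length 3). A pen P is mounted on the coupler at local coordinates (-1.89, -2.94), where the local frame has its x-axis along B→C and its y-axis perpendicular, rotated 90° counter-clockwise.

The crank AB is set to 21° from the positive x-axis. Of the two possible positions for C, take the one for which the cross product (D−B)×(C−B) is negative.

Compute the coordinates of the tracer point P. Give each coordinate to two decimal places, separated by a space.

A=(0,0), D=(11.00,0)
B = A + 4.00·(cos21°, sin21°) = (3.7343, 1.4335)
|BD| = 7.4057
circle(B,10.00) ∩ circle(D,3.00): a=9.8468, h=1.7440
  candidates: C₊=(13.7324,1.2385) cross=12.915; C₋=(13.0573,-2.1835) cross=-12.915
  mode - wants cross < 0 → take C=(13.0573,-2.1835) (cross=-12.915)
ex = (C−B)/|BC| = (0.9323,-0.3617); ey = (0.3617,0.9323)
P = B + -1.89·ex + -2.94·ey = (0.9089,-0.6239)

0.91 -0.62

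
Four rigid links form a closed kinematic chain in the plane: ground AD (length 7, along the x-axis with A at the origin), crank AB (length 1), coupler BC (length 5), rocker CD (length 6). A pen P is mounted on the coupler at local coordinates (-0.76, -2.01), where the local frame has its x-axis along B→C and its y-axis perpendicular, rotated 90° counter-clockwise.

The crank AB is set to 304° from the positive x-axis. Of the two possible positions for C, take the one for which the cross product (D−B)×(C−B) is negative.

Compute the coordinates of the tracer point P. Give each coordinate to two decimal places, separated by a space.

-1.51 -1.40

A=(0,0), D=(7.00,0)
B = A + 1.00·(cos304°, sin304°) = (0.5592, -0.8290)
|BD| = 6.4939
circle(B,5.00) ∩ circle(D,6.00): a=2.4000, h=4.3863
  candidates: C₊=(2.3796,3.8278) cross=28.485; C₋=(3.4996,-4.8731) cross=-28.485
  mode - wants cross < 0 → take C=(3.4996,-4.8731) (cross=-28.485)
ex = (C−B)/|BC| = (0.5881,-0.8088); ey = (0.8088,0.5881)
P = B + -0.76·ex + -2.01·ey = (-1.5134,-1.3964)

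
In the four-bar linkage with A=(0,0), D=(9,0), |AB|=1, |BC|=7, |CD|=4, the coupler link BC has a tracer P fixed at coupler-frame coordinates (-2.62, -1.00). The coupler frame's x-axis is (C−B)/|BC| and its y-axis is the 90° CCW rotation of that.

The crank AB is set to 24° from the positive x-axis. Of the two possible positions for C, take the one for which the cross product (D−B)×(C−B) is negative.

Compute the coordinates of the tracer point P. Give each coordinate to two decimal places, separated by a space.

-1.83 0.97

A=(0,0), D=(9.00,0)
B = A + 1.00·(cos24°, sin24°) = (0.9135, 0.4067)
|BD| = 8.0967
circle(B,7.00) ∩ circle(D,4.00): a=6.0862, h=3.4580
  candidates: C₊=(7.1658,3.5547) cross=27.999; C₋=(6.8184,-3.3527) cross=-27.999
  mode - wants cross < 0 → take C=(6.8184,-3.3527) (cross=-27.999)
ex = (C−B)/|BC| = (0.8435,-0.5371); ey = (0.5371,0.8435)
P = B + -2.62·ex + -1.00·ey = (-1.8336,0.9703)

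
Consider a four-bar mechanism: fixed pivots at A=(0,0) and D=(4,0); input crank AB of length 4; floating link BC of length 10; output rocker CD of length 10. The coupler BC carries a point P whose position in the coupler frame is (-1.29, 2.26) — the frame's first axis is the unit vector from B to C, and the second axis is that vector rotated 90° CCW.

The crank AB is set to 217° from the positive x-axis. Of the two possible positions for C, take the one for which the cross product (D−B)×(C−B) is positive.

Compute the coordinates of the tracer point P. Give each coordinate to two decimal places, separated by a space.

-5.53 -3.54

A=(0,0), D=(4.00,0)
B = A + 4.00·(cos217°, sin217°) = (-3.1945, -2.4073)
|BD| = 7.5866
circle(B,10.00) ∩ circle(D,10.00): a=3.7933, h=9.2526
  candidates: C₊=(-2.5332,7.5708) cross=70.196; C₋=(3.3386,-9.9781) cross=-70.196
  mode + wants cross > 0 → take C=(-2.5332,7.5708) (cross=70.196)
ex = (C−B)/|BC| = (0.0661,0.9978); ey = (-0.9978,0.0661)
P = B + -1.29·ex + 2.26·ey = (-5.5349,-3.5450)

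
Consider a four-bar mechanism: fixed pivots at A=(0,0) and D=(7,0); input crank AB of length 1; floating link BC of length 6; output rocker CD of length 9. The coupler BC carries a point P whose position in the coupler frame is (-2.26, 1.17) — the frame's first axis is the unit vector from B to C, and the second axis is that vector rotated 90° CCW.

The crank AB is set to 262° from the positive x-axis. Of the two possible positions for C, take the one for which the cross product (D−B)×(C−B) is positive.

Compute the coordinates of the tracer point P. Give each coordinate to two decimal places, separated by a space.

-1.18 -3.31

A=(0,0), D=(7.00,0)
B = A + 1.00·(cos262°, sin262°) = (-0.1392, -0.9903)
|BD| = 7.2075
circle(B,6.00) ∩ circle(D,9.00): a=0.4820, h=5.9806
  candidates: C₊=(-0.4834,4.9998) cross=43.105; C₋=(1.1600,-6.8479) cross=-43.105
  mode + wants cross > 0 → take C=(-0.4834,4.9998) (cross=43.105)
ex = (C−B)/|BC| = (-0.0574,0.9984); ey = (-0.9984,-0.0574)
P = B + -2.26·ex + 1.17·ey = (-1.1776,-3.3137)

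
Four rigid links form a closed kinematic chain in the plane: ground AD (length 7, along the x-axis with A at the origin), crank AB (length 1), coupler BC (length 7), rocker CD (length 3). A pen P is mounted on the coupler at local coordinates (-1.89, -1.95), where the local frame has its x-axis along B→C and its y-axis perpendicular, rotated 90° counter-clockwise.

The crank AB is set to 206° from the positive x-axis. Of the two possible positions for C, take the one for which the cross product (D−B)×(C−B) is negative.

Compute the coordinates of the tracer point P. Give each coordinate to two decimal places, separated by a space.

-3.32 -1.67

A=(0,0), D=(7.00,0)
B = A + 1.00·(cos206°, sin206°) = (-0.8988, -0.4384)
|BD| = 7.9109
circle(B,7.00) ∩ circle(D,3.00): a=6.4836, h=2.6387
  candidates: C₊=(5.4286,2.5555) cross=20.875; C₋=(5.7211,-2.7137) cross=-20.875
  mode - wants cross < 0 → take C=(5.7211,-2.7137) (cross=-20.875)
ex = (C−B)/|BC| = (0.9457,-0.3251); ey = (0.3251,0.9457)
P = B + -1.89·ex + -1.95·ey = (-3.3200,-1.6681)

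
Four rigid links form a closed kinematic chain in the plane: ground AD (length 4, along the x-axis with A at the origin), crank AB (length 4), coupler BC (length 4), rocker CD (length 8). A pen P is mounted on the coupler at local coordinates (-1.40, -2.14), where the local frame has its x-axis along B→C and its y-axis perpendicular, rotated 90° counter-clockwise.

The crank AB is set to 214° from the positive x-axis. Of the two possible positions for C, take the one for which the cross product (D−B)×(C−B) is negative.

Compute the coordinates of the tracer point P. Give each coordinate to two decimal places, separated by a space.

A=(0,0), D=(4.00,0)
B = A + 4.00·(cos214°, sin214°) = (-3.3162, -2.2368)
|BD| = 7.6504
circle(B,4.00) ∩ circle(D,8.00): a=0.6881, h=3.9404
  candidates: C₊=(-3.8101,1.7326) cross=30.146; C₋=(-1.5060,-5.8038) cross=-30.146
  mode - wants cross < 0 → take C=(-1.5060,-5.8038) (cross=-30.146)
ex = (C−B)/|BC| = (0.4525,-0.8917); ey = (0.8917,0.4525)
P = B + -1.40·ex + -2.14·ey = (-5.8580,-1.9567)

-5.86 -1.96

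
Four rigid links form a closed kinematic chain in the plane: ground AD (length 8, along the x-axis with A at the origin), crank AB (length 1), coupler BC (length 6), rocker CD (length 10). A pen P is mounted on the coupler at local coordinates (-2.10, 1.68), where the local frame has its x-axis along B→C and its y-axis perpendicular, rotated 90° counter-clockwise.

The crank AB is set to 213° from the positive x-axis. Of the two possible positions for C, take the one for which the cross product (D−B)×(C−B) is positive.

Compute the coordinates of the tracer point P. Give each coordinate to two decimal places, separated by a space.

A=(0,0), D=(8.00,0)
B = A + 1.00·(cos213°, sin213°) = (-0.8387, -0.5446)
|BD| = 8.8554
circle(B,6.00) ∩ circle(D,10.00): a=0.8141, h=5.9445
  candidates: C₊=(-0.3917,5.4387) cross=52.641; C₋=(0.3395,-6.4278) cross=-52.641
  mode + wants cross > 0 → take C=(-0.3917,5.4387) (cross=52.641)
ex = (C−B)/|BC| = (0.0745,0.9972); ey = (-0.9972,0.0745)
P = B + -2.10·ex + 1.68·ey = (-2.6704,-2.5137)

-2.67 -2.51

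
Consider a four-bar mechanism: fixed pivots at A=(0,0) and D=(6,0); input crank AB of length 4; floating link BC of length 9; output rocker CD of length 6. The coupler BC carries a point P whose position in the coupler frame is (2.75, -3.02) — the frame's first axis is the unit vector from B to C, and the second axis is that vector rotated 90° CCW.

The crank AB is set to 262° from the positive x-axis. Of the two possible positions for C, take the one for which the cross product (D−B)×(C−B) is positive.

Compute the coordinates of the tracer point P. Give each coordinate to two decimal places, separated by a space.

A=(0,0), D=(6.00,0)
B = A + 4.00·(cos262°, sin262°) = (-0.5567, -3.9611)
|BD| = 7.6603
circle(B,9.00) ∩ circle(D,6.00): a=6.7674, h=5.9332
  candidates: C₊=(2.1677,4.6167) cross=45.450; C₋=(8.3037,-5.5401) cross=-45.450
  mode + wants cross > 0 → take C=(2.1677,4.6167) (cross=45.450)
ex = (C−B)/|BC| = (0.3027,0.9531); ey = (-0.9531,0.3027)
P = B + 2.75·ex + -3.02·ey = (3.1541,-2.2543)

3.15 -2.25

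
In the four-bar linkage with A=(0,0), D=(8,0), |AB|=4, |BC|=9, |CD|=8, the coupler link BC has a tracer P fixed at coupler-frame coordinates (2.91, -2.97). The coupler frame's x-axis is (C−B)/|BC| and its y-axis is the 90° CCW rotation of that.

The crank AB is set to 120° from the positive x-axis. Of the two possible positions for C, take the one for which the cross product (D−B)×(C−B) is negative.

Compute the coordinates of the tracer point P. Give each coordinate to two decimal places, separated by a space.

A=(0,0), D=(8.00,0)
B = A + 4.00·(cos120°, sin120°) = (-2.0000, 3.4641)
|BD| = 10.5830
circle(B,9.00) ∩ circle(D,8.00): a=6.0947, h=6.6223
  candidates: C₊=(5.9266,7.7266) cross=70.084; C₋=(1.5913,-4.7883) cross=-70.084
  mode - wants cross < 0 → take C=(1.5913,-4.7883) (cross=-70.084)
ex = (C−B)/|BC| = (0.3990,-0.9169); ey = (0.9169,0.3990)
P = B + 2.91·ex + -2.97·ey = (-3.5621,-0.3893)

-3.56 -0.39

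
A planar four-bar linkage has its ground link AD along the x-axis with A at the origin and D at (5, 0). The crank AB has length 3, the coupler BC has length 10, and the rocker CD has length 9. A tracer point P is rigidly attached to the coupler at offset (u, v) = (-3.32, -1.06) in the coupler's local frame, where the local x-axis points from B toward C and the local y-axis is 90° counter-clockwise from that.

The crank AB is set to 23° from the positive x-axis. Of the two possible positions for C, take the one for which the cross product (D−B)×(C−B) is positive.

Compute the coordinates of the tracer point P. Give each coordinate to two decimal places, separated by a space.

A=(0,0), D=(5.00,0)
B = A + 3.00·(cos23°, sin23°) = (2.7615, 1.1722)
|BD| = 2.5268
circle(B,10.00) ∩ circle(D,9.00): a=5.0231, h=8.6469
  candidates: C₊=(11.2227,6.5022) cross=21.849; C₋=(3.2001,-8.8182) cross=-21.849
  mode + wants cross > 0 → take C=(11.2227,6.5022) (cross=21.849)
ex = (C−B)/|BC| = (0.8461,0.5330); ey = (-0.5330,0.8461)
P = B + -3.32·ex + -1.06·ey = (0.5174,-1.4942)

0.52 -1.49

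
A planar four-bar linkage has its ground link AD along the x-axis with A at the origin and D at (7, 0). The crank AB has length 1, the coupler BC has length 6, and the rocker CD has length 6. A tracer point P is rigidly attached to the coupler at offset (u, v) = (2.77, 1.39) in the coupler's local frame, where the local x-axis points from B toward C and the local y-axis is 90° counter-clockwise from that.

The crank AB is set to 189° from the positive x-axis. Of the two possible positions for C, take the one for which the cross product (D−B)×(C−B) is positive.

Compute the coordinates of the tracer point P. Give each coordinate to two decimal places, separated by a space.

-0.24 2.85

A=(0,0), D=(7.00,0)
B = A + 1.00·(cos189°, sin189°) = (-0.9877, -0.1564)
|BD| = 7.9892
circle(B,6.00) ∩ circle(D,6.00): a=3.9946, h=4.4770
  candidates: C₊=(2.9185,4.3979) cross=35.767; C₋=(3.0938,-4.5543) cross=-35.767
  mode + wants cross > 0 → take C=(2.9185,4.3979) (cross=35.767)
ex = (C−B)/|BC| = (0.6510,0.7591); ey = (-0.7591,0.6510)
P = B + 2.77·ex + 1.39·ey = (-0.2394,2.8511)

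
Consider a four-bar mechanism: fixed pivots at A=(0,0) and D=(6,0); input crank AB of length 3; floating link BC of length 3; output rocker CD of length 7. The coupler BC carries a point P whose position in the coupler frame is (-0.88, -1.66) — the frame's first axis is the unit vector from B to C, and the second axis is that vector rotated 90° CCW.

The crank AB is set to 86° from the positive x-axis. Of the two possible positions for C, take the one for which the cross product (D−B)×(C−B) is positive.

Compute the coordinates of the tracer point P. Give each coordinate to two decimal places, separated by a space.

A=(0,0), D=(6.00,0)
B = A + 3.00·(cos86°, sin86°) = (0.2093, 2.9927)
|BD| = 6.5183
circle(B,3.00) ∩ circle(D,7.00): a=0.1909, h=2.9939
  candidates: C₊=(1.7534,5.5648) cross=19.515; C₋=(-0.9957,0.2453) cross=-19.515
  mode + wants cross > 0 → take C=(1.7534,5.5648) (cross=19.515)
ex = (C−B)/|BC| = (0.5147,0.8574); ey = (-0.8574,0.5147)
P = B + -0.88·ex + -1.66·ey = (1.1795,1.3838)

1.18 1.38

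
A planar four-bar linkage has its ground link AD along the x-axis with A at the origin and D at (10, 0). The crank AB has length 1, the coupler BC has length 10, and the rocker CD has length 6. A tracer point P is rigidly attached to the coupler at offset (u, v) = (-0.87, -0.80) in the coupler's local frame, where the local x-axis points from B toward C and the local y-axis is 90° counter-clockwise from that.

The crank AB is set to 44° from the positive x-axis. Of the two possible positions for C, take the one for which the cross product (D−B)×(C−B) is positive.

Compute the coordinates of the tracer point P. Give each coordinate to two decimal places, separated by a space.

0.40 -0.44

A=(0,0), D=(10.00,0)
B = A + 1.00·(cos44°, sin44°) = (0.7193, 0.6947)
|BD| = 9.3066
circle(B,10.00) ∩ circle(D,6.00): a=8.0917, h=5.8757
  candidates: C₊=(9.2271,5.9500) cross=54.683; C₋=(8.3499,-5.7686) cross=-54.683
  mode + wants cross > 0 → take C=(9.2271,5.9500) (cross=54.683)
ex = (C−B)/|BC| = (0.8508,0.5255); ey = (-0.5255,0.8508)
P = B + -0.87·ex + -0.80·ey = (0.3996,-0.4432)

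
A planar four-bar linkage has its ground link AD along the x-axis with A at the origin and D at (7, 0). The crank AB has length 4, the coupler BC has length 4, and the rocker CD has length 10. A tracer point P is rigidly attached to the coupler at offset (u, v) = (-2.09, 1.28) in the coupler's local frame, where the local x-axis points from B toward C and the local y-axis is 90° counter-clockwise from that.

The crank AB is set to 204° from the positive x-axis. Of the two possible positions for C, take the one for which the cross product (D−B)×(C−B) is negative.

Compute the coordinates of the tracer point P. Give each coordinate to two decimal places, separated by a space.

-3.62 0.82

A=(0,0), D=(7.00,0)
B = A + 4.00·(cos204°, sin204°) = (-3.6542, -1.6269)
|BD| = 10.7777
circle(B,4.00) ∩ circle(D,10.00): a=1.4919, h=3.7114
  candidates: C₊=(-2.7396,2.2671) cross=40.000; C₋=(-1.6191,-5.0706) cross=-40.000
  mode - wants cross < 0 → take C=(-1.6191,-5.0706) (cross=-40.000)
ex = (C−B)/|BC| = (0.5088,-0.8609); ey = (0.8609,0.5088)
P = B + -2.09·ex + 1.28·ey = (-3.6155,0.8236)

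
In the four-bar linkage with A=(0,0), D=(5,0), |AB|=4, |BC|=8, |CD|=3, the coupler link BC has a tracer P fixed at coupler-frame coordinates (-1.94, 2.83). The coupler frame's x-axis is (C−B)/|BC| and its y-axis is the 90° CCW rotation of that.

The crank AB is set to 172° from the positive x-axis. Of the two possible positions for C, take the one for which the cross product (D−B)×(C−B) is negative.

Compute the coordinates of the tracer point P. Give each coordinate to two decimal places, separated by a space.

-4.65 3.92

A=(0,0), D=(5.00,0)
B = A + 4.00·(cos172°, sin172°) = (-3.9611, 0.5567)
|BD| = 8.9783
circle(B,8.00) ∩ circle(D,3.00): a=7.5521, h=2.6393
  candidates: C₊=(3.7401,2.7226) cross=23.696; C₋=(3.4128,-2.5458) cross=-23.696
  mode - wants cross < 0 → take C=(3.4128,-2.5458) (cross=-23.696)
ex = (C−B)/|BC| = (0.9217,-0.3878); ey = (0.3878,0.9217)
P = B + -1.94·ex + 2.83·ey = (-4.6518,3.9176)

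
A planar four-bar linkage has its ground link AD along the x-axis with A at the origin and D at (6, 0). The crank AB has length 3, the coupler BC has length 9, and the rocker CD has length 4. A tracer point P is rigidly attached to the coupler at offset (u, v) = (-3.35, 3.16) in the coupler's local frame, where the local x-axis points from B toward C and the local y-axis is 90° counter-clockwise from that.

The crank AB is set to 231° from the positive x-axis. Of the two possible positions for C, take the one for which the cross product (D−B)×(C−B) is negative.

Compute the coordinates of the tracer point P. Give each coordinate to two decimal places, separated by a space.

A=(0,0), D=(6.00,0)
B = A + 3.00·(cos231°, sin231°) = (-1.8880, -2.3314)
|BD| = 8.2253
circle(B,9.00) ∩ circle(D,4.00): a=8.0639, h=3.9967
  candidates: C₊=(4.7123,3.7871) cross=32.874; C₋=(6.9781,-3.8786) cross=-32.874
  mode - wants cross < 0 → take C=(6.9781,-3.8786) (cross=-32.874)
ex = (C−B)/|BC| = (0.9851,-0.1719); ey = (0.1719,0.9851)
P = B + -3.35·ex + 3.16·ey = (-4.6449,1.3574)

-4.64 1.36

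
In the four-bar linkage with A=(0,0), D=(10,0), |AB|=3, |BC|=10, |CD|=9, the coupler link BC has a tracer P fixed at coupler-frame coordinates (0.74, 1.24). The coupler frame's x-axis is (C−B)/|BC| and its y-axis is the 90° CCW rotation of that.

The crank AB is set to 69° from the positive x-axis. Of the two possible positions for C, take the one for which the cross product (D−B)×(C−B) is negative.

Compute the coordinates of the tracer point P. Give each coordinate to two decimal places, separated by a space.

A=(0,0), D=(10.00,0)
B = A + 3.00·(cos69°, sin69°) = (1.0751, 2.8007)
|BD| = 9.3540
circle(B,10.00) ∩ circle(D,9.00): a=5.6926, h=8.2216
  candidates: C₊=(8.9682,8.9407) cross=76.905; C₋=(4.0449,-6.7481) cross=-76.905
  mode - wants cross < 0 → take C=(4.0449,-6.7481) (cross=-76.905)
ex = (C−B)/|BC| = (0.2970,-0.9549); ey = (0.9549,0.2970)
P = B + 0.74·ex + 1.24·ey = (2.4789,2.4624)

2.48 2.46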